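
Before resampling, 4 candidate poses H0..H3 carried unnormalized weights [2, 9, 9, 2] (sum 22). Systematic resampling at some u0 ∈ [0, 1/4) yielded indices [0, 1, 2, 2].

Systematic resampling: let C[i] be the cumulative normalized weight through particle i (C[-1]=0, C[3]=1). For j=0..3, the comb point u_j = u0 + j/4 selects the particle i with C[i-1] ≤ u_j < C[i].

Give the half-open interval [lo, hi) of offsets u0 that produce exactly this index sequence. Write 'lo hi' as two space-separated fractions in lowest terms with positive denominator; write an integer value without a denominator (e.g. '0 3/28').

0 1/11

C = [1/11, 1/2, 10/11, 1]
j=0 picked index 0: u0 ∈ [0, 1/11)
j=1 picked index 1: u0 ∈ [-7/44, 1/4)
j=2 picked index 2: u0 ∈ [0, 9/22)
j=3 picked index 2: u0 ∈ [-1/4, 7/44)
intersection: [0, 1/11)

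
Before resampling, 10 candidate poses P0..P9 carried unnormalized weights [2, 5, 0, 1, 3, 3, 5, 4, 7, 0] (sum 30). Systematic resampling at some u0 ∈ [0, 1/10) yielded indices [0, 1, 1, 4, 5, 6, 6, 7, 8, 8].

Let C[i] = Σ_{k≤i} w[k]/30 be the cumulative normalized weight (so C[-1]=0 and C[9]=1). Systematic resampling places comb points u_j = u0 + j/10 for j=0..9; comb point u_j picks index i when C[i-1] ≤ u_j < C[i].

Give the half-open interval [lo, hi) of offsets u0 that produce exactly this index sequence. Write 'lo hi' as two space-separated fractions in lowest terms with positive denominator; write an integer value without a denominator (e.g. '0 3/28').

C = [1/15, 7/30, 7/30, 4/15, 11/30, 7/15, 19/30, 23/30, 1, 1]
j=0 picked index 0: u0 ∈ [0, 1/15)
j=1 picked index 1: u0 ∈ [-1/30, 2/15)
j=2 picked index 1: u0 ∈ [-2/15, 1/30)
j=3 picked index 4: u0 ∈ [-1/30, 1/15)
j=4 picked index 5: u0 ∈ [-1/30, 1/15)
j=5 picked index 6: u0 ∈ [-1/30, 2/15)
j=6 picked index 6: u0 ∈ [-2/15, 1/30)
j=7 picked index 7: u0 ∈ [-1/15, 1/15)
j=8 picked index 8: u0 ∈ [-1/30, 1/5)
j=9 picked index 8: u0 ∈ [-2/15, 1/10)
intersection: [0, 1/30)

0 1/30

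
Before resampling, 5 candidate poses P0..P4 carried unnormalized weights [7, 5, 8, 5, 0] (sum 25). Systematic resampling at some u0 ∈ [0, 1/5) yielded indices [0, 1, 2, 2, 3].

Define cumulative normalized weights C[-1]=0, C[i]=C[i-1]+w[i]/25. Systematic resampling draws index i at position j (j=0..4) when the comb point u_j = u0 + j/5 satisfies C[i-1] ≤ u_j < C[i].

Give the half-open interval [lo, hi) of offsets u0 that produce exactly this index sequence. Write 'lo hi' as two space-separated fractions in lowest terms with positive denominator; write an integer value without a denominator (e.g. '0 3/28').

C = [7/25, 12/25, 4/5, 1, 1]
j=0 picked index 0: u0 ∈ [0, 7/25)
j=1 picked index 1: u0 ∈ [2/25, 7/25)
j=2 picked index 2: u0 ∈ [2/25, 2/5)
j=3 picked index 2: u0 ∈ [-3/25, 1/5)
j=4 picked index 3: u0 ∈ [0, 1/5)
intersection: [2/25, 1/5)

2/25 1/5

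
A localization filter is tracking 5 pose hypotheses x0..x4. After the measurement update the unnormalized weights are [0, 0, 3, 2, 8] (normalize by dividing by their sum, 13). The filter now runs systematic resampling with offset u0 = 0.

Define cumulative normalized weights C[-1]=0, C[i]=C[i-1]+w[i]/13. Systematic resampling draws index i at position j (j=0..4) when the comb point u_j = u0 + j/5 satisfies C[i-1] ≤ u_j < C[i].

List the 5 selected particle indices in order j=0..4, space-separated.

2 2 4 4 4

C = [0, 0, 3/13, 5/13, 1]
j=0: u_0=0 ∈ [0, 3/13) → index 2
j=1: u_1=1/5 ∈ [0, 3/13) → index 2
j=2: u_2=2/5 ∈ [5/13, 1) → index 4
j=3: u_3=3/5 ∈ [5/13, 1) → index 4
j=4: u_4=4/5 ∈ [5/13, 1) → index 4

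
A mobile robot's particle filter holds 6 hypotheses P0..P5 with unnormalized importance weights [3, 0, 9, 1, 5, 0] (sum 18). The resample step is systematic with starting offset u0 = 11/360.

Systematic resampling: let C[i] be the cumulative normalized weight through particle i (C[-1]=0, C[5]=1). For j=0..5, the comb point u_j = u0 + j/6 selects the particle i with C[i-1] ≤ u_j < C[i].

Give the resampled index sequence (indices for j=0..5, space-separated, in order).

0 2 2 2 3 4

C = [1/6, 1/6, 2/3, 13/18, 1, 1]
j=0: u_0=11/360 ∈ [0, 1/6) → index 0
j=1: u_1=71/360 ∈ [1/6, 2/3) → index 2
j=2: u_2=131/360 ∈ [1/6, 2/3) → index 2
j=3: u_3=191/360 ∈ [1/6, 2/3) → index 2
j=4: u_4=251/360 ∈ [2/3, 13/18) → index 3
j=5: u_5=311/360 ∈ [13/18, 1) → index 4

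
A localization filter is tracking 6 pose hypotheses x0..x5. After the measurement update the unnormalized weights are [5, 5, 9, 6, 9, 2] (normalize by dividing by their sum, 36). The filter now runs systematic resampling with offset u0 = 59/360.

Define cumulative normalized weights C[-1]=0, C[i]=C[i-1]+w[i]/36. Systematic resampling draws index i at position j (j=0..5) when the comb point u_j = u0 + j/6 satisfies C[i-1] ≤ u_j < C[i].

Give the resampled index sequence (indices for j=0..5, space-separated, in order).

C = [5/36, 5/18, 19/36, 25/36, 17/18, 1]
j=0: u_0=59/360 ∈ [5/36, 5/18) → index 1
j=1: u_1=119/360 ∈ [5/18, 19/36) → index 2
j=2: u_2=179/360 ∈ [5/18, 19/36) → index 2
j=3: u_3=239/360 ∈ [19/36, 25/36) → index 3
j=4: u_4=299/360 ∈ [25/36, 17/18) → index 4
j=5: u_5=359/360 ∈ [17/18, 1) → index 5

1 2 2 3 4 5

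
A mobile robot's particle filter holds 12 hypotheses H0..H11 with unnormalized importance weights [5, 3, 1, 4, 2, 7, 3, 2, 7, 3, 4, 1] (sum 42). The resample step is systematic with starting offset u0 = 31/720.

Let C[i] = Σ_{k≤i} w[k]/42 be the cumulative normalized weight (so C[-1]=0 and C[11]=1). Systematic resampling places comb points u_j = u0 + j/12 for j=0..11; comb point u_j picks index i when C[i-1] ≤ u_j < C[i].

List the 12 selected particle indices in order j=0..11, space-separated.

C = [5/42, 4/21, 3/14, 13/42, 5/14, 11/21, 25/42, 9/14, 17/21, 37/42, 41/42, 1]
j=0: u_0=31/720 ∈ [0, 5/42) → index 0
j=1: u_1=91/720 ∈ [5/42, 4/21) → index 1
j=2: u_2=151/720 ∈ [4/21, 3/14) → index 2
j=3: u_3=211/720 ∈ [3/14, 13/42) → index 3
j=4: u_4=271/720 ∈ [5/14, 11/21) → index 5
j=5: u_5=331/720 ∈ [5/14, 11/21) → index 5
j=6: u_6=391/720 ∈ [11/21, 25/42) → index 6
j=7: u_7=451/720 ∈ [25/42, 9/14) → index 7
j=8: u_8=511/720 ∈ [9/14, 17/21) → index 8
j=9: u_9=571/720 ∈ [9/14, 17/21) → index 8
j=10: u_10=631/720 ∈ [17/21, 37/42) → index 9
j=11: u_11=691/720 ∈ [37/42, 41/42) → index 10

0 1 2 3 5 5 6 7 8 8 9 10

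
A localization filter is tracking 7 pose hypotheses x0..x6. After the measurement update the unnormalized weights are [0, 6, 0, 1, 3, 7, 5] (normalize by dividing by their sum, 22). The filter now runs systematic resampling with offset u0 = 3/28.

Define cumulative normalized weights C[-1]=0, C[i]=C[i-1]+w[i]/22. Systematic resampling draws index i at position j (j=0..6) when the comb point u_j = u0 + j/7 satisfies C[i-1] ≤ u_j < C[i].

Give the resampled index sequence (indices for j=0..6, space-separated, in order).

1 1 4 5 5 6 6

C = [0, 3/11, 3/11, 7/22, 5/11, 17/22, 1]
j=0: u_0=3/28 ∈ [0, 3/11) → index 1
j=1: u_1=1/4 ∈ [0, 3/11) → index 1
j=2: u_2=11/28 ∈ [7/22, 5/11) → index 4
j=3: u_3=15/28 ∈ [5/11, 17/22) → index 5
j=4: u_4=19/28 ∈ [5/11, 17/22) → index 5
j=5: u_5=23/28 ∈ [17/22, 1) → index 6
j=6: u_6=27/28 ∈ [17/22, 1) → index 6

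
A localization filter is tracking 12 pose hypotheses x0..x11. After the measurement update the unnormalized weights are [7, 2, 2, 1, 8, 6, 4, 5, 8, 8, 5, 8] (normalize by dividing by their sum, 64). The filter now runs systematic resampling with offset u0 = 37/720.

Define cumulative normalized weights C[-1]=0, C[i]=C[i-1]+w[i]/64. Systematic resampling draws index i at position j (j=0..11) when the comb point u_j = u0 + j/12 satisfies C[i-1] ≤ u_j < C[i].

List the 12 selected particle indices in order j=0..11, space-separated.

C = [7/64, 9/64, 11/64, 3/16, 5/16, 13/32, 15/32, 35/64, 43/64, 51/64, 7/8, 1]
j=0: u_0=37/720 ∈ [0, 7/64) → index 0
j=1: u_1=97/720 ∈ [7/64, 9/64) → index 1
j=2: u_2=157/720 ∈ [3/16, 5/16) → index 4
j=3: u_3=217/720 ∈ [3/16, 5/16) → index 4
j=4: u_4=277/720 ∈ [5/16, 13/32) → index 5
j=5: u_5=337/720 ∈ [13/32, 15/32) → index 6
j=6: u_6=397/720 ∈ [35/64, 43/64) → index 8
j=7: u_7=457/720 ∈ [35/64, 43/64) → index 8
j=8: u_8=517/720 ∈ [43/64, 51/64) → index 9
j=9: u_9=577/720 ∈ [51/64, 7/8) → index 10
j=10: u_10=637/720 ∈ [7/8, 1) → index 11
j=11: u_11=697/720 ∈ [7/8, 1) → index 11

0 1 4 4 5 6 8 8 9 10 11 11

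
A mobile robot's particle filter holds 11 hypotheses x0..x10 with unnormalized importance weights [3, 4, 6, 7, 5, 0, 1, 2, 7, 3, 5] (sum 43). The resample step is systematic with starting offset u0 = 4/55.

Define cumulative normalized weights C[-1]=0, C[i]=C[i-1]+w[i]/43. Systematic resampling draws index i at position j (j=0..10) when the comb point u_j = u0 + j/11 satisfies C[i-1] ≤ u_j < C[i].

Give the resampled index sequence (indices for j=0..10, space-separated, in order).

1 2 2 3 3 4 7 8 8 10 10

C = [3/43, 7/43, 13/43, 20/43, 25/43, 25/43, 26/43, 28/43, 35/43, 38/43, 1]
j=0: u_0=4/55 ∈ [3/43, 7/43) → index 1
j=1: u_1=9/55 ∈ [7/43, 13/43) → index 2
j=2: u_2=14/55 ∈ [7/43, 13/43) → index 2
j=3: u_3=19/55 ∈ [13/43, 20/43) → index 3
j=4: u_4=24/55 ∈ [13/43, 20/43) → index 3
j=5: u_5=29/55 ∈ [20/43, 25/43) → index 4
j=6: u_6=34/55 ∈ [26/43, 28/43) → index 7
j=7: u_7=39/55 ∈ [28/43, 35/43) → index 8
j=8: u_8=4/5 ∈ [28/43, 35/43) → index 8
j=9: u_9=49/55 ∈ [38/43, 1) → index 10
j=10: u_10=54/55 ∈ [38/43, 1) → index 10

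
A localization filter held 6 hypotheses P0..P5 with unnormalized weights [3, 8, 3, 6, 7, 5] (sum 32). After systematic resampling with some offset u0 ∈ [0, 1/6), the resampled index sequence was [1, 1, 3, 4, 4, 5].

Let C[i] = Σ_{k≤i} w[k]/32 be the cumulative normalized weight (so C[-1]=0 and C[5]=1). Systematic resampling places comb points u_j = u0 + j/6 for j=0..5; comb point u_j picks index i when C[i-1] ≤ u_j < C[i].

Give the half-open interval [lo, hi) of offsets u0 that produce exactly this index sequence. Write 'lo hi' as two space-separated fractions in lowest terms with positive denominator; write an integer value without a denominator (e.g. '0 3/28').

C = [3/32, 11/32, 7/16, 5/8, 27/32, 1]
j=0 picked index 1: u0 ∈ [3/32, 11/32)
j=1 picked index 1: u0 ∈ [-7/96, 17/96)
j=2 picked index 3: u0 ∈ [5/48, 7/24)
j=3 picked index 4: u0 ∈ [1/8, 11/32)
j=4 picked index 4: u0 ∈ [-1/24, 17/96)
j=5 picked index 5: u0 ∈ [1/96, 1/6)
intersection: [1/8, 1/6)

1/8 1/6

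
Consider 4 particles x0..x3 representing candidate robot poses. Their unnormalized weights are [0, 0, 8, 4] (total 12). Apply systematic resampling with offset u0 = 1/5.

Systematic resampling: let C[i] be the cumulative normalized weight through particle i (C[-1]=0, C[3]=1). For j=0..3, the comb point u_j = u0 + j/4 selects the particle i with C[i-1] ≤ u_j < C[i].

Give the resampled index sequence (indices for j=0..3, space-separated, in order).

2 2 3 3

C = [0, 0, 2/3, 1]
j=0: u_0=1/5 ∈ [0, 2/3) → index 2
j=1: u_1=9/20 ∈ [0, 2/3) → index 2
j=2: u_2=7/10 ∈ [2/3, 1) → index 3
j=3: u_3=19/20 ∈ [2/3, 1) → index 3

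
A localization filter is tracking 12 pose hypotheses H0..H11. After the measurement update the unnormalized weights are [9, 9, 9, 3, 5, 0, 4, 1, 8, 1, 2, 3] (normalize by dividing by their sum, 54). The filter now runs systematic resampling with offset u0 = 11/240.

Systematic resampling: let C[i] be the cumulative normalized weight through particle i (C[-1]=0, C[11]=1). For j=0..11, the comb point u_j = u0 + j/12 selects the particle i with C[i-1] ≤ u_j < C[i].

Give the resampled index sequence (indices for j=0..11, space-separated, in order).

0 0 1 1 2 2 3 4 6 8 8 11

C = [1/6, 1/3, 1/2, 5/9, 35/54, 35/54, 13/18, 20/27, 8/9, 49/54, 17/18, 1]
j=0: u_0=11/240 ∈ [0, 1/6) → index 0
j=1: u_1=31/240 ∈ [0, 1/6) → index 0
j=2: u_2=17/80 ∈ [1/6, 1/3) → index 1
j=3: u_3=71/240 ∈ [1/6, 1/3) → index 1
j=4: u_4=91/240 ∈ [1/3, 1/2) → index 2
j=5: u_5=37/80 ∈ [1/3, 1/2) → index 2
j=6: u_6=131/240 ∈ [1/2, 5/9) → index 3
j=7: u_7=151/240 ∈ [5/9, 35/54) → index 4
j=8: u_8=57/80 ∈ [35/54, 13/18) → index 6
j=9: u_9=191/240 ∈ [20/27, 8/9) → index 8
j=10: u_10=211/240 ∈ [20/27, 8/9) → index 8
j=11: u_11=77/80 ∈ [17/18, 1) → index 11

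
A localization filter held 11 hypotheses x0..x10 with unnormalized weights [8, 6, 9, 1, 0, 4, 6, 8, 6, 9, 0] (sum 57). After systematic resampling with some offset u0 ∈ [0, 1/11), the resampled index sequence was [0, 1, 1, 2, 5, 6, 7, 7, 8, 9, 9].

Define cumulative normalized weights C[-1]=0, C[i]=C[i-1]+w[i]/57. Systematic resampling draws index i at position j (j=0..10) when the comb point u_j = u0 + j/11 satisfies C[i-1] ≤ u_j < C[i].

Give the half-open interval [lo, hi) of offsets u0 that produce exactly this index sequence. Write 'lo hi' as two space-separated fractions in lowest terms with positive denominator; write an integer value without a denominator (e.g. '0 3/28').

12/209 40/627

C = [8/57, 14/57, 23/57, 8/19, 8/19, 28/57, 34/57, 14/19, 16/19, 1, 1]
j=0 picked index 0: u0 ∈ [0, 8/57)
j=1 picked index 1: u0 ∈ [31/627, 97/627)
j=2 picked index 1: u0 ∈ [-26/627, 40/627)
j=3 picked index 2: u0 ∈ [-17/627, 82/627)
j=4 picked index 5: u0 ∈ [12/209, 80/627)
j=5 picked index 6: u0 ∈ [23/627, 89/627)
j=6 picked index 7: u0 ∈ [32/627, 40/209)
j=7 picked index 7: u0 ∈ [-25/627, 21/209)
j=8 picked index 8: u0 ∈ [2/209, 24/209)
j=9 picked index 9: u0 ∈ [5/209, 2/11)
j=10 picked index 9: u0 ∈ [-14/209, 1/11)
intersection: [12/209, 40/627)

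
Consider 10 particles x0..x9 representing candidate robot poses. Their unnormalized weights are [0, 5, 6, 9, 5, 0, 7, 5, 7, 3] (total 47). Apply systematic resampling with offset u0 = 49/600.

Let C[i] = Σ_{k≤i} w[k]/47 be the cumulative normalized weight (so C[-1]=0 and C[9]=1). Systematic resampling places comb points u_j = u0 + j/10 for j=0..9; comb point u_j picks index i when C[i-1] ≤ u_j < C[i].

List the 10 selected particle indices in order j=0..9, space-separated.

C = [0, 5/47, 11/47, 20/47, 25/47, 25/47, 32/47, 37/47, 44/47, 1]
j=0: u_0=49/600 ∈ [0, 5/47) → index 1
j=1: u_1=109/600 ∈ [5/47, 11/47) → index 2
j=2: u_2=169/600 ∈ [11/47, 20/47) → index 3
j=3: u_3=229/600 ∈ [11/47, 20/47) → index 3
j=4: u_4=289/600 ∈ [20/47, 25/47) → index 4
j=5: u_5=349/600 ∈ [25/47, 32/47) → index 6
j=6: u_6=409/600 ∈ [32/47, 37/47) → index 7
j=7: u_7=469/600 ∈ [32/47, 37/47) → index 7
j=8: u_8=529/600 ∈ [37/47, 44/47) → index 8
j=9: u_9=589/600 ∈ [44/47, 1) → index 9

1 2 3 3 4 6 7 7 8 9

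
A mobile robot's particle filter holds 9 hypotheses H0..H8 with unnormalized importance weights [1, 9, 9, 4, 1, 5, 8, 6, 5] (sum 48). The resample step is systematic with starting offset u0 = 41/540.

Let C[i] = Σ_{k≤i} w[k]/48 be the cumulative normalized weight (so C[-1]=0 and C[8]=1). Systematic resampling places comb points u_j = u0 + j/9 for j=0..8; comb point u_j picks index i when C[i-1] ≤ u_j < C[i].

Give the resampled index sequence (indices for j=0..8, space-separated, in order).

1 1 2 3 5 6 6 7 8

C = [1/48, 5/24, 19/48, 23/48, 1/2, 29/48, 37/48, 43/48, 1]
j=0: u_0=41/540 ∈ [1/48, 5/24) → index 1
j=1: u_1=101/540 ∈ [1/48, 5/24) → index 1
j=2: u_2=161/540 ∈ [5/24, 19/48) → index 2
j=3: u_3=221/540 ∈ [19/48, 23/48) → index 3
j=4: u_4=281/540 ∈ [1/2, 29/48) → index 5
j=5: u_5=341/540 ∈ [29/48, 37/48) → index 6
j=6: u_6=401/540 ∈ [29/48, 37/48) → index 6
j=7: u_7=461/540 ∈ [37/48, 43/48) → index 7
j=8: u_8=521/540 ∈ [43/48, 1) → index 8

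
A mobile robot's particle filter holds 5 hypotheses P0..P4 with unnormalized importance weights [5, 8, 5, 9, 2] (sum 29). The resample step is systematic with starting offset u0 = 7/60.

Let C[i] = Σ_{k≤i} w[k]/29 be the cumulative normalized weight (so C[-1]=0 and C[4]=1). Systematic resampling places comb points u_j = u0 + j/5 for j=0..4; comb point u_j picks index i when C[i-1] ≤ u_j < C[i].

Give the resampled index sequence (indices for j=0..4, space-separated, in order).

0 1 2 3 3

C = [5/29, 13/29, 18/29, 27/29, 1]
j=0: u_0=7/60 ∈ [0, 5/29) → index 0
j=1: u_1=19/60 ∈ [5/29, 13/29) → index 1
j=2: u_2=31/60 ∈ [13/29, 18/29) → index 2
j=3: u_3=43/60 ∈ [18/29, 27/29) → index 3
j=4: u_4=11/12 ∈ [18/29, 27/29) → index 3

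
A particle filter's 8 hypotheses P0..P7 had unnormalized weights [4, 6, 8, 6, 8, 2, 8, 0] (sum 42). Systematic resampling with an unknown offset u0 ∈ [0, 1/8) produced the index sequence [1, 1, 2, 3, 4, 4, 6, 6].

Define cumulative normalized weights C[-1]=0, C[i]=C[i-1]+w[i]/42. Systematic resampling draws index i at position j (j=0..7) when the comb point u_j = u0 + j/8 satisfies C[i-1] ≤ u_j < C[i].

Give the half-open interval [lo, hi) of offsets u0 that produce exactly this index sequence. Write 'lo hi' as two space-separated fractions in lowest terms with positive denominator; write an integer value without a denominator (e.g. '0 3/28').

2/21 19/168

C = [2/21, 5/21, 3/7, 4/7, 16/21, 17/21, 1, 1]
j=0 picked index 1: u0 ∈ [2/21, 5/21)
j=1 picked index 1: u0 ∈ [-5/168, 19/168)
j=2 picked index 2: u0 ∈ [-1/84, 5/28)
j=3 picked index 3: u0 ∈ [3/56, 11/56)
j=4 picked index 4: u0 ∈ [1/14, 11/42)
j=5 picked index 4: u0 ∈ [-3/56, 23/168)
j=6 picked index 6: u0 ∈ [5/84, 1/4)
j=7 picked index 6: u0 ∈ [-11/168, 1/8)
intersection: [2/21, 19/168)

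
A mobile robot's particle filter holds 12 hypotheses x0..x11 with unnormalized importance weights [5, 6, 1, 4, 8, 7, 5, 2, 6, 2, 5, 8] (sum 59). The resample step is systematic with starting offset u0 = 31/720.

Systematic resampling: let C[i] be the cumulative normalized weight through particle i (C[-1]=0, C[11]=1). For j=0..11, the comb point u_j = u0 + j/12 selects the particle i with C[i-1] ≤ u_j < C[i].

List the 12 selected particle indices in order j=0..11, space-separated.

C = [5/59, 11/59, 12/59, 16/59, 24/59, 31/59, 36/59, 38/59, 44/59, 46/59, 51/59, 1]
j=0: u_0=31/720 ∈ [0, 5/59) → index 0
j=1: u_1=91/720 ∈ [5/59, 11/59) → index 1
j=2: u_2=151/720 ∈ [12/59, 16/59) → index 3
j=3: u_3=211/720 ∈ [16/59, 24/59) → index 4
j=4: u_4=271/720 ∈ [16/59, 24/59) → index 4
j=5: u_5=331/720 ∈ [24/59, 31/59) → index 5
j=6: u_6=391/720 ∈ [31/59, 36/59) → index 6
j=7: u_7=451/720 ∈ [36/59, 38/59) → index 7
j=8: u_8=511/720 ∈ [38/59, 44/59) → index 8
j=9: u_9=571/720 ∈ [46/59, 51/59) → index 10
j=10: u_10=631/720 ∈ [51/59, 1) → index 11
j=11: u_11=691/720 ∈ [51/59, 1) → index 11

0 1 3 4 4 5 6 7 8 10 11 11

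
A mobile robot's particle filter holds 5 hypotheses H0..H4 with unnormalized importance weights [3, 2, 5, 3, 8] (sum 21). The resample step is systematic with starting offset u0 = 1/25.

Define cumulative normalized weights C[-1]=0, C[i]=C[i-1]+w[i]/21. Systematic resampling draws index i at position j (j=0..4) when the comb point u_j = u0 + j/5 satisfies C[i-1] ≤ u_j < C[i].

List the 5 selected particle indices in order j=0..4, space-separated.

0 2 2 4 4

C = [1/7, 5/21, 10/21, 13/21, 1]
j=0: u_0=1/25 ∈ [0, 1/7) → index 0
j=1: u_1=6/25 ∈ [5/21, 10/21) → index 2
j=2: u_2=11/25 ∈ [5/21, 10/21) → index 2
j=3: u_3=16/25 ∈ [13/21, 1) → index 4
j=4: u_4=21/25 ∈ [13/21, 1) → index 4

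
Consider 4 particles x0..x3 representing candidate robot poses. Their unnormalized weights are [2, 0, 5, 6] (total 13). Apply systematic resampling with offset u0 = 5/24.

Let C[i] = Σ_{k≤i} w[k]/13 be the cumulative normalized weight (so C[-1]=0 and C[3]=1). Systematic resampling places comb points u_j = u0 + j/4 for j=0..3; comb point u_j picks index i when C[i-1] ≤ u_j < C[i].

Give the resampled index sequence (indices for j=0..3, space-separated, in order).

C = [2/13, 2/13, 7/13, 1]
j=0: u_0=5/24 ∈ [2/13, 7/13) → index 2
j=1: u_1=11/24 ∈ [2/13, 7/13) → index 2
j=2: u_2=17/24 ∈ [7/13, 1) → index 3
j=3: u_3=23/24 ∈ [7/13, 1) → index 3

2 2 3 3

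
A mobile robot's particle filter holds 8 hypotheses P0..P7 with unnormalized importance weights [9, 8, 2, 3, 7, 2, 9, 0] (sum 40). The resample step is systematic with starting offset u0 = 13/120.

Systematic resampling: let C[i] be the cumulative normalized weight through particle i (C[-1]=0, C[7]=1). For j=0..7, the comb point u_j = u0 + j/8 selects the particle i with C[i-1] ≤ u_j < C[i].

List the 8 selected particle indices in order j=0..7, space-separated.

C = [9/40, 17/40, 19/40, 11/20, 29/40, 31/40, 1, 1]
j=0: u_0=13/120 ∈ [0, 9/40) → index 0
j=1: u_1=7/30 ∈ [9/40, 17/40) → index 1
j=2: u_2=43/120 ∈ [9/40, 17/40) → index 1
j=3: u_3=29/60 ∈ [19/40, 11/20) → index 3
j=4: u_4=73/120 ∈ [11/20, 29/40) → index 4
j=5: u_5=11/15 ∈ [29/40, 31/40) → index 5
j=6: u_6=103/120 ∈ [31/40, 1) → index 6
j=7: u_7=59/60 ∈ [31/40, 1) → index 6

0 1 1 3 4 5 6 6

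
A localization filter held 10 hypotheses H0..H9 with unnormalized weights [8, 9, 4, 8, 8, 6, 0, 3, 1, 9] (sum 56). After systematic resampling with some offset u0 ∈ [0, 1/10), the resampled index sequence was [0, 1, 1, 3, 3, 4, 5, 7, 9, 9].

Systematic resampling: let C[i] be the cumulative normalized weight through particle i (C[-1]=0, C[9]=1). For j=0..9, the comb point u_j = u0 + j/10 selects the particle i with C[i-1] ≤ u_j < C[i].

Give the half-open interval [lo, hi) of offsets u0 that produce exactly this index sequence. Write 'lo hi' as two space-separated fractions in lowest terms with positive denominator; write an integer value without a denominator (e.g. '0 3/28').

3/40 1/10

C = [1/7, 17/56, 3/8, 29/56, 37/56, 43/56, 43/56, 23/28, 47/56, 1]
j=0 picked index 0: u0 ∈ [0, 1/7)
j=1 picked index 1: u0 ∈ [3/70, 57/280)
j=2 picked index 1: u0 ∈ [-2/35, 29/280)
j=3 picked index 3: u0 ∈ [3/40, 61/280)
j=4 picked index 3: u0 ∈ [-1/40, 33/280)
j=5 picked index 4: u0 ∈ [1/56, 9/56)
j=6 picked index 5: u0 ∈ [17/280, 47/280)
j=7 picked index 7: u0 ∈ [19/280, 17/140)
j=8 picked index 9: u0 ∈ [11/280, 1/5)
j=9 picked index 9: u0 ∈ [-17/280, 1/10)
intersection: [3/40, 1/10)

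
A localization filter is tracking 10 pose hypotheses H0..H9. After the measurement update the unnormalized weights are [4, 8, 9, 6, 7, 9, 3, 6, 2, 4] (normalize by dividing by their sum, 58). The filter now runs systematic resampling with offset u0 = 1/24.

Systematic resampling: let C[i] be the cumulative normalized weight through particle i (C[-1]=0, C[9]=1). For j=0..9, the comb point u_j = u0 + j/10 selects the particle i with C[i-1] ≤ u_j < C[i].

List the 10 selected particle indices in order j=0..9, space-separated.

0 1 2 2 3 4 5 6 7 9

C = [2/29, 6/29, 21/58, 27/58, 17/29, 43/58, 23/29, 26/29, 27/29, 1]
j=0: u_0=1/24 ∈ [0, 2/29) → index 0
j=1: u_1=17/120 ∈ [2/29, 6/29) → index 1
j=2: u_2=29/120 ∈ [6/29, 21/58) → index 2
j=3: u_3=41/120 ∈ [6/29, 21/58) → index 2
j=4: u_4=53/120 ∈ [21/58, 27/58) → index 3
j=5: u_5=13/24 ∈ [27/58, 17/29) → index 4
j=6: u_6=77/120 ∈ [17/29, 43/58) → index 5
j=7: u_7=89/120 ∈ [43/58, 23/29) → index 6
j=8: u_8=101/120 ∈ [23/29, 26/29) → index 7
j=9: u_9=113/120 ∈ [27/29, 1) → index 9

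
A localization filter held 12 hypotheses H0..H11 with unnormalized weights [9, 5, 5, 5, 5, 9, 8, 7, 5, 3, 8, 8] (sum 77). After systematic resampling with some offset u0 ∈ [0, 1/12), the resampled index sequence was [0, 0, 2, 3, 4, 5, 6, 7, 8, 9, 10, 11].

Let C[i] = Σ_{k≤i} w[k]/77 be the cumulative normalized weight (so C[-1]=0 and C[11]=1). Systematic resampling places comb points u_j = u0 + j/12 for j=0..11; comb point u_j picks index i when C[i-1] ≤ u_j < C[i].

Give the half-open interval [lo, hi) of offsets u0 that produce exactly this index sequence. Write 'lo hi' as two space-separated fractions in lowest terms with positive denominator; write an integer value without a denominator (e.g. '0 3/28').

C = [9/77, 2/11, 19/77, 24/77, 29/77, 38/77, 46/77, 53/77, 58/77, 61/77, 69/77, 1]
j=0 picked index 0: u0 ∈ [0, 9/77)
j=1 picked index 0: u0 ∈ [-1/12, 31/924)
j=2 picked index 2: u0 ∈ [1/66, 37/462)
j=3 picked index 3: u0 ∈ [-1/308, 19/308)
j=4 picked index 4: u0 ∈ [-5/231, 10/231)
j=5 picked index 5: u0 ∈ [-37/924, 71/924)
j=6 picked index 6: u0 ∈ [-1/154, 15/154)
j=7 picked index 7: u0 ∈ [13/924, 97/924)
j=8 picked index 8: u0 ∈ [5/231, 20/231)
j=9 picked index 9: u0 ∈ [1/308, 13/308)
j=10 picked index 10: u0 ∈ [-19/462, 29/462)
j=11 picked index 11: u0 ∈ [-19/924, 1/12)
intersection: [5/231, 31/924)

5/231 31/924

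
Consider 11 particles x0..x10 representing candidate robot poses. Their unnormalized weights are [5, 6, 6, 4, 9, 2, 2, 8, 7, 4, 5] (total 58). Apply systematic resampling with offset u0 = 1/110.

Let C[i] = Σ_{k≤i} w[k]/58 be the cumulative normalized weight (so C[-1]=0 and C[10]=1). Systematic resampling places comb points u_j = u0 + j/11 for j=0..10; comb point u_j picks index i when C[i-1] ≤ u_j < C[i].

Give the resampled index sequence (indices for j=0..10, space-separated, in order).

C = [5/58, 11/58, 17/58, 21/58, 15/29, 16/29, 17/29, 21/29, 49/58, 53/58, 1]
j=0: u_0=1/110 ∈ [0, 5/58) → index 0
j=1: u_1=1/10 ∈ [5/58, 11/58) → index 1
j=2: u_2=21/110 ∈ [11/58, 17/58) → index 2
j=3: u_3=31/110 ∈ [11/58, 17/58) → index 2
j=4: u_4=41/110 ∈ [21/58, 15/29) → index 4
j=5: u_5=51/110 ∈ [21/58, 15/29) → index 4
j=6: u_6=61/110 ∈ [16/29, 17/29) → index 6
j=7: u_7=71/110 ∈ [17/29, 21/29) → index 7
j=8: u_8=81/110 ∈ [21/29, 49/58) → index 8
j=9: u_9=91/110 ∈ [21/29, 49/58) → index 8
j=10: u_10=101/110 ∈ [53/58, 1) → index 10

0 1 2 2 4 4 6 7 8 8 10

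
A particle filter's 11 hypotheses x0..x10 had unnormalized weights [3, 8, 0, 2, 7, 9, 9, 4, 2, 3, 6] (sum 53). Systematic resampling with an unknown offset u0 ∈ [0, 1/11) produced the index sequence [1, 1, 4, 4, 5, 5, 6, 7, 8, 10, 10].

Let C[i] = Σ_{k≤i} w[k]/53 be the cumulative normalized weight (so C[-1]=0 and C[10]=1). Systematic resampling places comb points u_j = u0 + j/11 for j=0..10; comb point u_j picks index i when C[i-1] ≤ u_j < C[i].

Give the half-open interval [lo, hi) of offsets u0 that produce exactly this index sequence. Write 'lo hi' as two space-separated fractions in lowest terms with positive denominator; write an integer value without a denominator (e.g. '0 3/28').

47/583 1/11

C = [3/53, 11/53, 11/53, 13/53, 20/53, 29/53, 38/53, 42/53, 44/53, 47/53, 1]
j=0 picked index 1: u0 ∈ [3/53, 11/53)
j=1 picked index 1: u0 ∈ [-20/583, 68/583)
j=2 picked index 4: u0 ∈ [37/583, 114/583)
j=3 picked index 4: u0 ∈ [-16/583, 61/583)
j=4 picked index 5: u0 ∈ [8/583, 107/583)
j=5 picked index 5: u0 ∈ [-45/583, 54/583)
j=6 picked index 6: u0 ∈ [1/583, 100/583)
j=7 picked index 7: u0 ∈ [47/583, 91/583)
j=8 picked index 8: u0 ∈ [38/583, 60/583)
j=9 picked index 10: u0 ∈ [40/583, 2/11)
j=10 picked index 10: u0 ∈ [-13/583, 1/11)
intersection: [47/583, 1/11)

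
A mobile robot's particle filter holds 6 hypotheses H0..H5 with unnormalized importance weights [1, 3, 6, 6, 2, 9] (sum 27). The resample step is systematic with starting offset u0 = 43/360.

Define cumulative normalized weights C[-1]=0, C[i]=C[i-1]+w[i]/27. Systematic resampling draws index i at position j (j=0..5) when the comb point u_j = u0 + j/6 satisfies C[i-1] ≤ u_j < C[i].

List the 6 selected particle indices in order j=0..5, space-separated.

C = [1/27, 4/27, 10/27, 16/27, 2/3, 1]
j=0: u_0=43/360 ∈ [1/27, 4/27) → index 1
j=1: u_1=103/360 ∈ [4/27, 10/27) → index 2
j=2: u_2=163/360 ∈ [10/27, 16/27) → index 3
j=3: u_3=223/360 ∈ [16/27, 2/3) → index 4
j=4: u_4=283/360 ∈ [2/3, 1) → index 5
j=5: u_5=343/360 ∈ [2/3, 1) → index 5

1 2 3 4 5 5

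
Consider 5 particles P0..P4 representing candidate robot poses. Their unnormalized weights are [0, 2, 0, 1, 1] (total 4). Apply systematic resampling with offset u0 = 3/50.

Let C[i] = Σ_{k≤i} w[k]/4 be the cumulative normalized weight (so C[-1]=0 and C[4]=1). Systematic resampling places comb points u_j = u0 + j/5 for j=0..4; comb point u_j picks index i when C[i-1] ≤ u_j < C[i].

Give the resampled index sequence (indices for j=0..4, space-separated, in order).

1 1 1 3 4

C = [0, 1/2, 1/2, 3/4, 1]
j=0: u_0=3/50 ∈ [0, 1/2) → index 1
j=1: u_1=13/50 ∈ [0, 1/2) → index 1
j=2: u_2=23/50 ∈ [0, 1/2) → index 1
j=3: u_3=33/50 ∈ [1/2, 3/4) → index 3
j=4: u_4=43/50 ∈ [3/4, 1) → index 4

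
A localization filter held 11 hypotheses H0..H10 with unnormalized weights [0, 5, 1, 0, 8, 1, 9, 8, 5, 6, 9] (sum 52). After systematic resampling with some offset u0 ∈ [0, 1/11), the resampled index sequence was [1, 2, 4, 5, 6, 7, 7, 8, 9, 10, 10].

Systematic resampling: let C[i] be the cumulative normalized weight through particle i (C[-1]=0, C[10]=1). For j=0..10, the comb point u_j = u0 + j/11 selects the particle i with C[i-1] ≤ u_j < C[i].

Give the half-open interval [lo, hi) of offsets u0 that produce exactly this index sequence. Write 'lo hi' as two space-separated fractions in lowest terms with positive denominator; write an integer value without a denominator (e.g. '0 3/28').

C = [0, 5/52, 3/26, 3/26, 7/26, 15/52, 6/13, 8/13, 37/52, 43/52, 1]
j=0 picked index 1: u0 ∈ [0, 5/52)
j=1 picked index 2: u0 ∈ [3/572, 7/286)
j=2 picked index 4: u0 ∈ [-19/286, 25/286)
j=3 picked index 5: u0 ∈ [-1/286, 9/572)
j=4 picked index 6: u0 ∈ [-43/572, 14/143)
j=5 picked index 7: u0 ∈ [1/143, 23/143)
j=6 picked index 7: u0 ∈ [-12/143, 10/143)
j=7 picked index 8: u0 ∈ [-3/143, 43/572)
j=8 picked index 9: u0 ∈ [-9/572, 57/572)
j=9 picked index 10: u0 ∈ [5/572, 2/11)
j=10 picked index 10: u0 ∈ [-47/572, 1/11)
intersection: [5/572, 9/572)

5/572 9/572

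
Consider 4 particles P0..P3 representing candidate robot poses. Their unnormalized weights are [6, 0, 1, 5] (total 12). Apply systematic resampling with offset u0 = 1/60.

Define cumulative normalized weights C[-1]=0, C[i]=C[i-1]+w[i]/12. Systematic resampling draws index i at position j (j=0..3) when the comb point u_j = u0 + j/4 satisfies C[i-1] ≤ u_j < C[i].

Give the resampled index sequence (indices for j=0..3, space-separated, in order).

C = [1/2, 1/2, 7/12, 1]
j=0: u_0=1/60 ∈ [0, 1/2) → index 0
j=1: u_1=4/15 ∈ [0, 1/2) → index 0
j=2: u_2=31/60 ∈ [1/2, 7/12) → index 2
j=3: u_3=23/30 ∈ [7/12, 1) → index 3

0 0 2 3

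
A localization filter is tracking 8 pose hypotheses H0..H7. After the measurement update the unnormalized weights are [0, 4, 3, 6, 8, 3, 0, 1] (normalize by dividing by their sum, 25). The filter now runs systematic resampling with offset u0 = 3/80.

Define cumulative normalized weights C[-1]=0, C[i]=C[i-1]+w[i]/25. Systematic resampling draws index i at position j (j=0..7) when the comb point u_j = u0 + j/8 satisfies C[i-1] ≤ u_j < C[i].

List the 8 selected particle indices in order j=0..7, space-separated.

1 2 3 3 4 4 4 5

C = [0, 4/25, 7/25, 13/25, 21/25, 24/25, 24/25, 1]
j=0: u_0=3/80 ∈ [0, 4/25) → index 1
j=1: u_1=13/80 ∈ [4/25, 7/25) → index 2
j=2: u_2=23/80 ∈ [7/25, 13/25) → index 3
j=3: u_3=33/80 ∈ [7/25, 13/25) → index 3
j=4: u_4=43/80 ∈ [13/25, 21/25) → index 4
j=5: u_5=53/80 ∈ [13/25, 21/25) → index 4
j=6: u_6=63/80 ∈ [13/25, 21/25) → index 4
j=7: u_7=73/80 ∈ [21/25, 24/25) → index 5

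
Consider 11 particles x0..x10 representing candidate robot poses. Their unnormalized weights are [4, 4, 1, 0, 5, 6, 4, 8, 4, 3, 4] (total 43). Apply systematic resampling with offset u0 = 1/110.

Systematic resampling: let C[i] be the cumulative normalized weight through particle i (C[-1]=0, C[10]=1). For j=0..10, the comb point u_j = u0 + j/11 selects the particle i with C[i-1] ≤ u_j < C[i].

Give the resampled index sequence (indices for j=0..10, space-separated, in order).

C = [4/43, 8/43, 9/43, 9/43, 14/43, 20/43, 24/43, 32/43, 36/43, 39/43, 1]
j=0: u_0=1/110 ∈ [0, 4/43) → index 0
j=1: u_1=1/10 ∈ [4/43, 8/43) → index 1
j=2: u_2=21/110 ∈ [8/43, 9/43) → index 2
j=3: u_3=31/110 ∈ [9/43, 14/43) → index 4
j=4: u_4=41/110 ∈ [14/43, 20/43) → index 5
j=5: u_5=51/110 ∈ [14/43, 20/43) → index 5
j=6: u_6=61/110 ∈ [20/43, 24/43) → index 6
j=7: u_7=71/110 ∈ [24/43, 32/43) → index 7
j=8: u_8=81/110 ∈ [24/43, 32/43) → index 7
j=9: u_9=91/110 ∈ [32/43, 36/43) → index 8
j=10: u_10=101/110 ∈ [39/43, 1) → index 10

0 1 2 4 5 5 6 7 7 8 10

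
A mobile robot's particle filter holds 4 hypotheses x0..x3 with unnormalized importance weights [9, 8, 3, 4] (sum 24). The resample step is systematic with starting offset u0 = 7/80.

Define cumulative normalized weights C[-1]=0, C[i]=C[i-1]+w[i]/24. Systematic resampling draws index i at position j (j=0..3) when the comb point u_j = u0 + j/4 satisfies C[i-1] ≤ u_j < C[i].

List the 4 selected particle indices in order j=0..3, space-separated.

0 0 1 3

C = [3/8, 17/24, 5/6, 1]
j=0: u_0=7/80 ∈ [0, 3/8) → index 0
j=1: u_1=27/80 ∈ [0, 3/8) → index 0
j=2: u_2=47/80 ∈ [3/8, 17/24) → index 1
j=3: u_3=67/80 ∈ [5/6, 1) → index 3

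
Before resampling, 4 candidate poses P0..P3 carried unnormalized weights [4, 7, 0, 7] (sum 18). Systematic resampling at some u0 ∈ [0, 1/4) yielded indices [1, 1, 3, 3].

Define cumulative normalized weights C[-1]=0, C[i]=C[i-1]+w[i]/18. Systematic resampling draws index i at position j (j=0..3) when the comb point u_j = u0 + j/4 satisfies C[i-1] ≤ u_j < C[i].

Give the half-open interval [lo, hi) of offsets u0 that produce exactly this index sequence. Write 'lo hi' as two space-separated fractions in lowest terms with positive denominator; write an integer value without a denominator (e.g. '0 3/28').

C = [2/9, 11/18, 11/18, 1]
j=0 picked index 1: u0 ∈ [2/9, 11/18)
j=1 picked index 1: u0 ∈ [-1/36, 13/36)
j=2 picked index 3: u0 ∈ [1/9, 1/2)
j=3 picked index 3: u0 ∈ [-5/36, 1/4)
intersection: [2/9, 1/4)

2/9 1/4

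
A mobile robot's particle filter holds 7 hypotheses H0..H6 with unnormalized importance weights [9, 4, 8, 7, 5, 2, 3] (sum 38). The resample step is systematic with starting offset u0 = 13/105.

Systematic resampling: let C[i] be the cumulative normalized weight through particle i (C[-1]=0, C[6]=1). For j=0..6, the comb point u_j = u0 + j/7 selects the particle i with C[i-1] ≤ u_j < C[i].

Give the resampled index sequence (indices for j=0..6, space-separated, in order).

C = [9/38, 13/38, 21/38, 14/19, 33/38, 35/38, 1]
j=0: u_0=13/105 ∈ [0, 9/38) → index 0
j=1: u_1=4/15 ∈ [9/38, 13/38) → index 1
j=2: u_2=43/105 ∈ [13/38, 21/38) → index 2
j=3: u_3=58/105 ∈ [13/38, 21/38) → index 2
j=4: u_4=73/105 ∈ [21/38, 14/19) → index 3
j=5: u_5=88/105 ∈ [14/19, 33/38) → index 4
j=6: u_6=103/105 ∈ [35/38, 1) → index 6

0 1 2 2 3 4 6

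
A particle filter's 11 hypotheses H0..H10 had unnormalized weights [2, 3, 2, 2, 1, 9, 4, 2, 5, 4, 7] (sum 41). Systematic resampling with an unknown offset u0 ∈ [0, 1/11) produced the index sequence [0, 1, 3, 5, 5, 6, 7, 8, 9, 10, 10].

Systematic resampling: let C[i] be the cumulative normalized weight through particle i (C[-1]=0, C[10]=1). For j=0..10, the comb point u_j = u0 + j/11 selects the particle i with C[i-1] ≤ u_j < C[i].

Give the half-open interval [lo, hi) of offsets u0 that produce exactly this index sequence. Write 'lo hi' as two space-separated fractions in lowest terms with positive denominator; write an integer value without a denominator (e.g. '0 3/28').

C = [2/41, 5/41, 7/41, 9/41, 10/41, 19/41, 23/41, 25/41, 30/41, 34/41, 1]
j=0 picked index 0: u0 ∈ [0, 2/41)
j=1 picked index 1: u0 ∈ [-19/451, 14/451)
j=2 picked index 3: u0 ∈ [-5/451, 17/451)
j=3 picked index 5: u0 ∈ [-13/451, 86/451)
j=4 picked index 5: u0 ∈ [-54/451, 45/451)
j=5 picked index 6: u0 ∈ [4/451, 48/451)
j=6 picked index 7: u0 ∈ [7/451, 29/451)
j=7 picked index 8: u0 ∈ [-12/451, 43/451)
j=8 picked index 9: u0 ∈ [2/451, 46/451)
j=9 picked index 10: u0 ∈ [5/451, 2/11)
j=10 picked index 10: u0 ∈ [-36/451, 1/11)
intersection: [7/451, 14/451)

7/451 14/451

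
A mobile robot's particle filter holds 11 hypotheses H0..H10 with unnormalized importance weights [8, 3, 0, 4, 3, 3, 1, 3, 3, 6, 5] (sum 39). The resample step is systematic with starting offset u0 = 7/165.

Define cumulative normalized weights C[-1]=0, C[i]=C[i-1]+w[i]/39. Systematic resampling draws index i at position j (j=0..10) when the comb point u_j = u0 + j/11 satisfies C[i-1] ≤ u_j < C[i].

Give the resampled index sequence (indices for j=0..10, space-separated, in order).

C = [8/39, 11/39, 11/39, 5/13, 6/13, 7/13, 22/39, 25/39, 28/39, 34/39, 1]
j=0: u_0=7/165 ∈ [0, 8/39) → index 0
j=1: u_1=2/15 ∈ [0, 8/39) → index 0
j=2: u_2=37/165 ∈ [8/39, 11/39) → index 1
j=3: u_3=52/165 ∈ [11/39, 5/13) → index 3
j=4: u_4=67/165 ∈ [5/13, 6/13) → index 4
j=5: u_5=82/165 ∈ [6/13, 7/13) → index 5
j=6: u_6=97/165 ∈ [22/39, 25/39) → index 7
j=7: u_7=112/165 ∈ [25/39, 28/39) → index 8
j=8: u_8=127/165 ∈ [28/39, 34/39) → index 9
j=9: u_9=142/165 ∈ [28/39, 34/39) → index 9
j=10: u_10=157/165 ∈ [34/39, 1) → index 10

0 0 1 3 4 5 7 8 9 9 10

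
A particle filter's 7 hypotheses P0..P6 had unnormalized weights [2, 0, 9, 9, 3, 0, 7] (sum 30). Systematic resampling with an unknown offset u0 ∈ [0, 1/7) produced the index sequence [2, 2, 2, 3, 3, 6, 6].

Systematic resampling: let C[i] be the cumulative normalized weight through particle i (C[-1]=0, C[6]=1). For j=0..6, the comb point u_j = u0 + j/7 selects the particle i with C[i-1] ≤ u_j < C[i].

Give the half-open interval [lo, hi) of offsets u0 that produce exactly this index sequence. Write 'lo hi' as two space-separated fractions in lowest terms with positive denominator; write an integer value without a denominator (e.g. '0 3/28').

1/15 17/210

C = [1/15, 1/15, 11/30, 2/3, 23/30, 23/30, 1]
j=0 picked index 2: u0 ∈ [1/15, 11/30)
j=1 picked index 2: u0 ∈ [-8/105, 47/210)
j=2 picked index 2: u0 ∈ [-23/105, 17/210)
j=3 picked index 3: u0 ∈ [-13/210, 5/21)
j=4 picked index 3: u0 ∈ [-43/210, 2/21)
j=5 picked index 6: u0 ∈ [11/210, 2/7)
j=6 picked index 6: u0 ∈ [-19/210, 1/7)
intersection: [1/15, 17/210)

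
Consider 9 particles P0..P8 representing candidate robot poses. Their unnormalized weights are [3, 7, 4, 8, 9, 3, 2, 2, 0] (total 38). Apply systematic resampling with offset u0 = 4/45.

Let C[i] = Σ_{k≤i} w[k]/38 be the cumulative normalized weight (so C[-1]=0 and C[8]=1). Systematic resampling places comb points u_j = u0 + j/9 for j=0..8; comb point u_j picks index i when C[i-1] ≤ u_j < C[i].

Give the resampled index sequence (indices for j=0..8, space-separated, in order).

C = [3/38, 5/19, 7/19, 11/19, 31/38, 17/19, 18/19, 1, 1]
j=0: u_0=4/45 ∈ [3/38, 5/19) → index 1
j=1: u_1=1/5 ∈ [3/38, 5/19) → index 1
j=2: u_2=14/45 ∈ [5/19, 7/19) → index 2
j=3: u_3=19/45 ∈ [7/19, 11/19) → index 3
j=4: u_4=8/15 ∈ [7/19, 11/19) → index 3
j=5: u_5=29/45 ∈ [11/19, 31/38) → index 4
j=6: u_6=34/45 ∈ [11/19, 31/38) → index 4
j=7: u_7=13/15 ∈ [31/38, 17/19) → index 5
j=8: u_8=44/45 ∈ [18/19, 1) → index 7

1 1 2 3 3 4 4 5 7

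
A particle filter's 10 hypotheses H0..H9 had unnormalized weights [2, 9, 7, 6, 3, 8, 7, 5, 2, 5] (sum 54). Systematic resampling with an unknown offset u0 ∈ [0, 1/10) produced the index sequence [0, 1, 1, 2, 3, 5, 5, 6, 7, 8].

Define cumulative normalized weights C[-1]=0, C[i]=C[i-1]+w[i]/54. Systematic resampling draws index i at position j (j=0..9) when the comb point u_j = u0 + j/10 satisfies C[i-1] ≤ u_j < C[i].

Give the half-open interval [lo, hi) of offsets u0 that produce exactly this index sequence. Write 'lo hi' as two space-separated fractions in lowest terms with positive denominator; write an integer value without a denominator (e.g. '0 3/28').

C = [1/27, 11/54, 1/3, 4/9, 1/2, 35/54, 7/9, 47/54, 49/54, 1]
j=0 picked index 0: u0 ∈ [0, 1/27)
j=1 picked index 1: u0 ∈ [-17/270, 14/135)
j=2 picked index 1: u0 ∈ [-22/135, 1/270)
j=3 picked index 2: u0 ∈ [-13/135, 1/30)
j=4 picked index 3: u0 ∈ [-1/15, 2/45)
j=5 picked index 5: u0 ∈ [0, 4/27)
j=6 picked index 5: u0 ∈ [-1/10, 13/270)
j=7 picked index 6: u0 ∈ [-7/135, 7/90)
j=8 picked index 7: u0 ∈ [-1/45, 19/270)
j=9 picked index 8: u0 ∈ [-4/135, 1/135)
intersection: [0, 1/270)

0 1/270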